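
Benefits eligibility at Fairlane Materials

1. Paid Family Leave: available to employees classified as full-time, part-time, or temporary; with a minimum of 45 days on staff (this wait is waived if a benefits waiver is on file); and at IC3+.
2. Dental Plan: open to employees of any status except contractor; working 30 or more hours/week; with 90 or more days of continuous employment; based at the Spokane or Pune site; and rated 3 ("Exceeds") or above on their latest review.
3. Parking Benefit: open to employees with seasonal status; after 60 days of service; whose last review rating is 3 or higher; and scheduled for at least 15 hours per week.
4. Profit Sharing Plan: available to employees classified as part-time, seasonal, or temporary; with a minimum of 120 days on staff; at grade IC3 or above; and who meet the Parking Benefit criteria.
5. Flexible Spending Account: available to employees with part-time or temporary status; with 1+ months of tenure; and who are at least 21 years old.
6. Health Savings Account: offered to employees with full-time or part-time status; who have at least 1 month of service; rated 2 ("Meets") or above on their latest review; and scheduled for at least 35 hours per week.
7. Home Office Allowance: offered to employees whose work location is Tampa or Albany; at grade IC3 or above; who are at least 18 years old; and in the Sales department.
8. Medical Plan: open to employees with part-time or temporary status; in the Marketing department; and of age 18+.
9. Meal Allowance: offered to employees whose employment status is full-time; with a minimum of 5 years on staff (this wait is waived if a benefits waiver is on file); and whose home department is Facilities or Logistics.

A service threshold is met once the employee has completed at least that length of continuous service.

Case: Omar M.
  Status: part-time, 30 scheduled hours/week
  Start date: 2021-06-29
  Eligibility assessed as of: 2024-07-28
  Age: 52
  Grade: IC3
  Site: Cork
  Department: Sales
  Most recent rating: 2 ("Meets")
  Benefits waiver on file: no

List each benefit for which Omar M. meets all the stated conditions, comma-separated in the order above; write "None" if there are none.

Paid Family Leave, Flexible Spending Account

Service from 2021-06-29 to 2024-07-28: 1125 days.
Paid Family Leave — status part-time ✓; no waiver, service 1125 days ≥ 45 days ✓; grade IC3 ≥ IC3 ✓ → eligible.
Dental Plan — status part-time ✓ (not excluded); 30 hrs/wk ≥ 30 ✓; service 1125 days ≥ 90 days ✓; site Cork ✗ (not Spokane or Pune) → not eligible.
Parking Benefit — status part-time ✗ (requires seasonal) → not eligible.
Profit Sharing Plan — status part-time ✓; service 1125 days ≥ 120 days ✓; grade IC3 ≥ IC3 ✓; not eligible for Parking Benefit ✗ → not eligible.
Flexible Spending Account — status part-time ✓; service 1125 days ≥ 1 month (≈30 days) ✓; age 52 ≥ 21 ✓ → eligible.
Health Savings Account — status part-time ✓; service 1125 days ≥ 1 month (≈30 days) ✓; rating 2 ≥ 2 ✓; 30 hrs/wk < 35 ✗ → not eligible.
Home Office Allowance — site Cork ✗ (not Tampa or Albany) → not eligible.
Medical Plan — status part-time ✓; dept Sales ✗ → not eligible.
Meal Allowance — status part-time ✗ (requires full-time) → not eligible.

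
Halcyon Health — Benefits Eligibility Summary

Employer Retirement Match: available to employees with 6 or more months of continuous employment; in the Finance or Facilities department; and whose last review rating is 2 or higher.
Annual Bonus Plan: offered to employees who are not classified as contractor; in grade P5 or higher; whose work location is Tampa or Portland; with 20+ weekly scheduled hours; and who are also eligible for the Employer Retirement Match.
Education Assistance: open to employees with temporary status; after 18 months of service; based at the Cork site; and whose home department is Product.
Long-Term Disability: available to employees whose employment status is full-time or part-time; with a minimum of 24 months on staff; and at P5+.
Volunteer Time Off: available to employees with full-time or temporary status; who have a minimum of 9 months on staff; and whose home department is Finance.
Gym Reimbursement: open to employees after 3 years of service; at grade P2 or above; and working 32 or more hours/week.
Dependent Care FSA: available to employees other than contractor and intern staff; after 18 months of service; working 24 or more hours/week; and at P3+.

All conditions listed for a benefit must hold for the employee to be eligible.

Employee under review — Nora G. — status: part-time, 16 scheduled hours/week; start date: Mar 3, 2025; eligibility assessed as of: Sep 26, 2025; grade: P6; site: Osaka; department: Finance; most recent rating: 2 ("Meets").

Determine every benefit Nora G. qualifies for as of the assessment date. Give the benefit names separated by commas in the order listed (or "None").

Employer Retirement Match

Service from Mar 3, 2025 to Sep 26, 2025: 207 days.
Employer Retirement Match — service 207 days ≥ 6 months (≈180 days) ✓; dept Finance ✓; rating 2 ≥ 2 ✓ → eligible.
Annual Bonus Plan — status part-time ✓ (not excluded); grade P6 ≥ P5 ✓; site Osaka ✗ (not Tampa or Portland) → not eligible.
Education Assistance — status part-time ✗ (requires temporary) → not eligible.
Long-Term Disability — status part-time ✓; service 207 days < 24 months (≈720 days) ✗ → not eligible.
Volunteer Time Off — status part-time ✗ (requires full-time or temporary) → not eligible.
Gym Reimbursement — service 207 days < 3 years (≈1095 days) ✗ → not eligible.
Dependent Care FSA — status part-time ✓ (not excluded); service 207 days < 18 months (≈540 days) ✗ → not eligible.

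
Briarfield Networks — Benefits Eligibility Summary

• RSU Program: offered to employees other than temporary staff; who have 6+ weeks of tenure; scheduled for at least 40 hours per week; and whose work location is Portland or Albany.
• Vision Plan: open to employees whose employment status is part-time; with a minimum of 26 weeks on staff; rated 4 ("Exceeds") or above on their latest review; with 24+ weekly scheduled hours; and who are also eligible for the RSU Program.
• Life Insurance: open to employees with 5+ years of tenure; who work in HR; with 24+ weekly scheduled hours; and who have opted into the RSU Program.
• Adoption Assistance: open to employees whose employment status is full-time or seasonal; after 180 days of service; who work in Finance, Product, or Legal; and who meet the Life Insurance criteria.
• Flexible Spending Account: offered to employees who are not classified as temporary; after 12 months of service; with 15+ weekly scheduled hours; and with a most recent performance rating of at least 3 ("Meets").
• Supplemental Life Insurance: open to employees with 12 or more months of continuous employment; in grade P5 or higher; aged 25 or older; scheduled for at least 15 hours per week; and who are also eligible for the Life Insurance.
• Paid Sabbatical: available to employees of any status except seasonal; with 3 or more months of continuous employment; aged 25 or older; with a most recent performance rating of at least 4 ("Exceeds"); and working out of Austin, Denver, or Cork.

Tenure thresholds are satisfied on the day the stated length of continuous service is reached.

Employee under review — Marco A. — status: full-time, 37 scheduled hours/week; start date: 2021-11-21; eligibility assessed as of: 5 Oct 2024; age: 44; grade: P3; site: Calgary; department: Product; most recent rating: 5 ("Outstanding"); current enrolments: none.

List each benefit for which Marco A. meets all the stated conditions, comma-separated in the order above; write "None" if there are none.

Flexible Spending Account

Service from 2021-11-21 to 5 Oct 2024: 1049 days.
RSU Program — status full-time ✓ (not excluded); service 1049 days ≥ 6 weeks (≈42 days) ✓; 37 hrs/wk < 40 ✗ → not eligible.
Vision Plan — status full-time ✗ (requires part-time) → not eligible.
Life Insurance — service 1049 days < 5 years (≈1825 days) ✗ → not eligible.
Adoption Assistance — status full-time ✓; service 1049 days ≥ 180 days ✓; dept Product ✓; not eligible for Life Insurance ✗ → not eligible.
Flexible Spending Account — status full-time ✓ (not excluded); service 1049 days ≥ 12 months (≈360 days) ✓; 37 hrs/wk ≥ 15 ✓; rating 5 ≥ 3 ✓ → eligible.
Supplemental Life Insurance — service 1049 days ≥ 12 months (≈360 days) ✓; grade P3 < P5 ✗ → not eligible.
Paid Sabbatical — status full-time ✓ (not excluded); service 1049 days ≥ 3 months (≈90 days) ✓; age 44 ≥ 25 ✓; rating 5 ≥ 4 ✓; site Calgary ✗ (not Austin, Denver, or Cork) → not eligible.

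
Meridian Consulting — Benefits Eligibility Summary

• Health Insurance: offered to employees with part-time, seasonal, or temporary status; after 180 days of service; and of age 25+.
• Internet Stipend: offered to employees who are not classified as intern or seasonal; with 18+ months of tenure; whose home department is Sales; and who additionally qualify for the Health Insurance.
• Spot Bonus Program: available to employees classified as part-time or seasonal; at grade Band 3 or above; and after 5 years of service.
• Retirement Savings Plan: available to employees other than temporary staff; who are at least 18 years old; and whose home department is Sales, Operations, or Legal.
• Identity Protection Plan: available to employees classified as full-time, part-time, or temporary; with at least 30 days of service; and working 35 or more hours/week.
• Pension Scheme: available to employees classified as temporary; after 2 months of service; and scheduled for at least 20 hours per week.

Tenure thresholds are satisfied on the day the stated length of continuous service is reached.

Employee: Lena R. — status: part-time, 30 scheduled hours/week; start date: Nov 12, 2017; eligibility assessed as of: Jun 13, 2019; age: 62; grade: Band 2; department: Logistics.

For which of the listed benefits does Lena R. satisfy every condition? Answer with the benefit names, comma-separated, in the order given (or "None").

Service from Nov 12, 2017 to Jun 13, 2019: 578 days.
Health Insurance — status part-time ✓; service 578 days ≥ 180 days ✓; age 62 ≥ 25 ✓ → eligible.
Internet Stipend — status part-time ✓ (not excluded); service 578 days ≥ 18 months (≈540 days) ✓; dept Logistics ✗ → not eligible.
Spot Bonus Program — status part-time ✓; grade Band 2 < Band 3 ✗ → not eligible.
Retirement Savings Plan — status part-time ✓ (not excluded); age 62 ≥ 18 ✓; dept Logistics ✗ → not eligible.
Identity Protection Plan — status part-time ✓; service 578 days ≥ 30 days ✓; 30 hrs/wk < 35 ✗ → not eligible.
Pension Scheme — status part-time ✗ (requires temporary) → not eligible.

Health Insurance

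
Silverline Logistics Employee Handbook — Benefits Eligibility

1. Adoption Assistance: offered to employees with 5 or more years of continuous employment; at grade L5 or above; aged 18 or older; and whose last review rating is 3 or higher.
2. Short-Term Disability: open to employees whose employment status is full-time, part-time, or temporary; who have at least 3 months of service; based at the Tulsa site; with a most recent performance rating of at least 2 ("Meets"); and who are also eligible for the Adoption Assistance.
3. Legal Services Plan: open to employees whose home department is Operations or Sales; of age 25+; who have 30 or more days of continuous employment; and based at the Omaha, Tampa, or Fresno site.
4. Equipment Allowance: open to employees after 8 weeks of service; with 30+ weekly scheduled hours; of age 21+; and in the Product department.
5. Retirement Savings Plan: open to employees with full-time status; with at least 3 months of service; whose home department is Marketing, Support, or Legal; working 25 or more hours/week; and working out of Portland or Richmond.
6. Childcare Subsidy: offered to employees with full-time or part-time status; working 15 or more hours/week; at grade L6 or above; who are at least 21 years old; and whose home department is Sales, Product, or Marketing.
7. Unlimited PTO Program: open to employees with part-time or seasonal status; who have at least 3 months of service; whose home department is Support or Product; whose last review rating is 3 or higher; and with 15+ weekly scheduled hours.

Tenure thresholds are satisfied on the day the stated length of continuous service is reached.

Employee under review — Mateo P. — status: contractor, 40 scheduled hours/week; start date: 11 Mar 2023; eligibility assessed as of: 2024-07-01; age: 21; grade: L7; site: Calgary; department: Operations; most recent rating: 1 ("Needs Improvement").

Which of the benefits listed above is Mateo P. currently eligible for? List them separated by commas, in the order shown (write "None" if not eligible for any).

None

Service from 11 Mar 2023 to 2024-07-01: 478 days.
Adoption Assistance — service 478 days < 5 years (≈1825 days) ✗ → not eligible.
Short-Term Disability — status contractor ✗ (requires full-time, part-time, or temporary) → not eligible.
Legal Services Plan — dept Operations ✓; age 21 < 25 ✗ → not eligible.
Equipment Allowance — service 478 days ≥ 8 weeks (≈56 days) ✓; 40 hrs/wk ≥ 30 ✓; age 21 ≥ 21 ✓; dept Operations ✗ → not eligible.
Retirement Savings Plan — status contractor ✗ (requires full-time) → not eligible.
Childcare Subsidy — status contractor ✗ (requires full-time or part-time) → not eligible.
Unlimited PTO Program — status contractor ✗ (requires part-time or seasonal) → not eligible.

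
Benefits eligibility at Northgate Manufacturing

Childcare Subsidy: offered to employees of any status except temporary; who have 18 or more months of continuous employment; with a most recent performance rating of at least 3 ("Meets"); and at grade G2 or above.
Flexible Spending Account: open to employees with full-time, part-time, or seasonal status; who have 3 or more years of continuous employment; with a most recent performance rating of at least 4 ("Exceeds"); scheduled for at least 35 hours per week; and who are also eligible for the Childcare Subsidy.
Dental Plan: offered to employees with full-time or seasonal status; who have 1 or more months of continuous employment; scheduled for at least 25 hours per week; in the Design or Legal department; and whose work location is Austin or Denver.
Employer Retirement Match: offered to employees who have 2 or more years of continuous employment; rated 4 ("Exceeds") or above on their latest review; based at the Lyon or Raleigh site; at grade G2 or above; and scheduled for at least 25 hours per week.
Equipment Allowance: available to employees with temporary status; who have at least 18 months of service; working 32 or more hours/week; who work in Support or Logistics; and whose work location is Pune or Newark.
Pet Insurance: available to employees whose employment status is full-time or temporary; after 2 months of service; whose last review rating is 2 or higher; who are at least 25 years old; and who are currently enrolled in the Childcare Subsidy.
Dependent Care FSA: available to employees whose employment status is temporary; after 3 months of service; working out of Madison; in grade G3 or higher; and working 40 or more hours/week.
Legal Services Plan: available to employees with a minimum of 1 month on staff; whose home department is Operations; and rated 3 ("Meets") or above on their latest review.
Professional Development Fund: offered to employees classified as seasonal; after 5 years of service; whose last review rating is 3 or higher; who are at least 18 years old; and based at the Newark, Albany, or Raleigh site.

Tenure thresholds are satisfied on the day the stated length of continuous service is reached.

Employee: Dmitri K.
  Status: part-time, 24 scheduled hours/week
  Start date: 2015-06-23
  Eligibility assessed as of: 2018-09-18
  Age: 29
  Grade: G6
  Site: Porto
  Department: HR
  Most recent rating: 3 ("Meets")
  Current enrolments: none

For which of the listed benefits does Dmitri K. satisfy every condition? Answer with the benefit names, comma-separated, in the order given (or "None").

Service from 2015-06-23 to 2018-09-18: 1183 days.
Childcare Subsidy — status part-time ✓ (not excluded); service 1183 days ≥ 18 months (≈540 days) ✓; rating 3 ≥ 3 ✓; grade G6 ≥ G2 ✓ → eligible.
Flexible Spending Account — status part-time ✓; service 1183 days ≥ 3 years (≈1095 days) ✓; rating 3 < 4 ✗ → not eligible.
Dental Plan — status part-time ✗ (requires full-time or seasonal) → not eligible.
Employer Retirement Match — service 1183 days ≥ 2 years (≈730 days) ✓; rating 3 < 4 ✗ → not eligible.
Equipment Allowance — status part-time ✗ (requires temporary) → not eligible.
Pet Insurance — status part-time ✗ (requires full-time or temporary) → not eligible.
Dependent Care FSA — status part-time ✗ (requires temporary) → not eligible.
Legal Services Plan — service 1183 days ≥ 1 month (≈30 days) ✓; dept HR ✗ → not eligible.
Professional Development Fund — status part-time ✗ (requires seasonal) → not eligible.

Childcare Subsidy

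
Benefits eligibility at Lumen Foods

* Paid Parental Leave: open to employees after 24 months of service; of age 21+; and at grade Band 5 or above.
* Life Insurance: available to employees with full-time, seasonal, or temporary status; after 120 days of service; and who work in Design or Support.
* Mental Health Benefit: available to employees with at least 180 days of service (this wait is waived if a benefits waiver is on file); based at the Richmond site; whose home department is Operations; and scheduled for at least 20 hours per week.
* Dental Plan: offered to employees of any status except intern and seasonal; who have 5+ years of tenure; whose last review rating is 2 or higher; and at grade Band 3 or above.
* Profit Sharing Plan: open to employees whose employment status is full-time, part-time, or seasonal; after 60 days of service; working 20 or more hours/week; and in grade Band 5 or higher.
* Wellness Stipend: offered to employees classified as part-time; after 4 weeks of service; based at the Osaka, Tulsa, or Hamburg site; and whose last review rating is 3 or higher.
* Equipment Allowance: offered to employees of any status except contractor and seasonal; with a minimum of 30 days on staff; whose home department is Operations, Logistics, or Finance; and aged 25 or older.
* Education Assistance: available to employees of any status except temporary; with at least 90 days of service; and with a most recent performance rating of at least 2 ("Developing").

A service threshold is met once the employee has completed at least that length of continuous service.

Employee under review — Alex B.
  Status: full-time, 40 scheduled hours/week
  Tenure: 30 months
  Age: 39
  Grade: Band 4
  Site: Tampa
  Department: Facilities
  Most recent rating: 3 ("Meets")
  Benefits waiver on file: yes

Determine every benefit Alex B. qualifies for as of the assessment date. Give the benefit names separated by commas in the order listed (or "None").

Paid Parental Leave — service 30 months ≥ 24 months ✓; age 39 ≥ 21 ✓; grade Band 4 < Band 5 ✗ → not eligible.
Life Insurance — status full-time ✓; service 30 months ≥ 120 days ✓; dept Facilities ✗ → not eligible.
Mental Health Benefit — benefits waiver on file ✓; site Tampa ✗ (not Richmond) → not eligible.
Dental Plan — status full-time ✓ (not excluded); service 30 months < 5 years (≈1825 days) ✗ → not eligible.
Profit Sharing Plan — status full-time ✓; service 30 months ≥ 60 days ✓; 40 hrs/wk ≥ 20 ✓; grade Band 4 < Band 5 ✗ → not eligible.
Wellness Stipend — status full-time ✗ (requires part-time) → not eligible.
Equipment Allowance — status full-time ✓ (not excluded); service 30 months ≥ 30 days ✓; dept Facilities ✗ → not eligible.
Education Assistance — status full-time ✓ (not excluded); service 30 months ≥ 90 days ✓; rating 3 ≥ 2 ✓ → eligible.

Education Assistance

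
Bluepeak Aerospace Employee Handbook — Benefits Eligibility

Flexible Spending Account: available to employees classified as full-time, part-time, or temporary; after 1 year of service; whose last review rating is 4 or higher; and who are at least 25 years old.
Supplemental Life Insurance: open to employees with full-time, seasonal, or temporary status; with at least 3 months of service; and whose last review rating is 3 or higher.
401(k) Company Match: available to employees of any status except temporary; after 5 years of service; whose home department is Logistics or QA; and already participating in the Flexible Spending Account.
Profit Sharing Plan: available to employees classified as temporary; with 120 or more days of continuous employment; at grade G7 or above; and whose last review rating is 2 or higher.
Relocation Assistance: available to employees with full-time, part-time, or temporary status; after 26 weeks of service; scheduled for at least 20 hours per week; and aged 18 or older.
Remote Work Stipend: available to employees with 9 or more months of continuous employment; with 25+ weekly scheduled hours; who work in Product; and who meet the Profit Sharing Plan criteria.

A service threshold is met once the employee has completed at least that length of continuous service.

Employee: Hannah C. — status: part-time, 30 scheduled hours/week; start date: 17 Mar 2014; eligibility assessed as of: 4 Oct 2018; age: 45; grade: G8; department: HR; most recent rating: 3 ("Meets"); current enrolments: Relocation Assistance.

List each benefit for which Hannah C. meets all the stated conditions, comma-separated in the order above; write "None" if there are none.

Service from 17 Mar 2014 to 4 Oct 2018: 1662 days.
Flexible Spending Account — status part-time ✓; service 1662 days ≥ 1 year (≈365 days) ✓; rating 3 < 4 ✗ → not eligible.
Supplemental Life Insurance — status part-time ✗ (requires full-time, seasonal, or temporary) → not eligible.
401(k) Company Match — status part-time ✓ (not excluded); service 1662 days < 5 years (≈1825 days) ✗ → not eligible.
Profit Sharing Plan — status part-time ✗ (requires temporary) → not eligible.
Relocation Assistance — status part-time ✓; service 1662 days ≥ 26 weeks (≈182 days) ✓; 30 hrs/wk ≥ 20 ✓; age 45 ≥ 18 ✓ → eligible.
Remote Work Stipend — service 1662 days ≥ 9 months (≈270 days) ✓; 30 hrs/wk ≥ 25 ✓; dept HR ✗ → not eligible.

Relocation Assistance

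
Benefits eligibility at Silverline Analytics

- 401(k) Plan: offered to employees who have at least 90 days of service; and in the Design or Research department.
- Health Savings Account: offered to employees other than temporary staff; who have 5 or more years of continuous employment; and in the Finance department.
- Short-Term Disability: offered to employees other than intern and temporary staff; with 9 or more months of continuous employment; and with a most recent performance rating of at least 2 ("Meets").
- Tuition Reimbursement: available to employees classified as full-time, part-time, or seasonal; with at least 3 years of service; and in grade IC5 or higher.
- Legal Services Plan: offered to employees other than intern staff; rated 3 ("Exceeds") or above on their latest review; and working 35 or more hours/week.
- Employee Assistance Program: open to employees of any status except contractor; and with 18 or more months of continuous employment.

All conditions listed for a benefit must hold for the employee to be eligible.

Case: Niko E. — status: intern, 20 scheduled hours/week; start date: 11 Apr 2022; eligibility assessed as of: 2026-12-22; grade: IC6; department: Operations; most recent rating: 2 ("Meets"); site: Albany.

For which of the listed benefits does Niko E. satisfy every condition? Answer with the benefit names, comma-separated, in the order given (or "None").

Employee Assistance Program

Service from 11 Apr 2022 to 2026-12-22: 1716 days.
401(k) Plan — service 1716 days ≥ 90 days ✓; dept Operations ✗ → not eligible.
Health Savings Account — status intern ✓ (not excluded); service 1716 days < 5 years (≈1825 days) ✗ → not eligible.
Short-Term Disability — status intern ✗ (excluded) → not eligible.
Tuition Reimbursement — status intern ✗ (requires full-time, part-time, or seasonal) → not eligible.
Legal Services Plan — status intern ✗ (excluded) → not eligible.
Employee Assistance Program — status intern ✓ (not excluded); service 1716 days ≥ 18 months (≈540 days) ✓ → eligible.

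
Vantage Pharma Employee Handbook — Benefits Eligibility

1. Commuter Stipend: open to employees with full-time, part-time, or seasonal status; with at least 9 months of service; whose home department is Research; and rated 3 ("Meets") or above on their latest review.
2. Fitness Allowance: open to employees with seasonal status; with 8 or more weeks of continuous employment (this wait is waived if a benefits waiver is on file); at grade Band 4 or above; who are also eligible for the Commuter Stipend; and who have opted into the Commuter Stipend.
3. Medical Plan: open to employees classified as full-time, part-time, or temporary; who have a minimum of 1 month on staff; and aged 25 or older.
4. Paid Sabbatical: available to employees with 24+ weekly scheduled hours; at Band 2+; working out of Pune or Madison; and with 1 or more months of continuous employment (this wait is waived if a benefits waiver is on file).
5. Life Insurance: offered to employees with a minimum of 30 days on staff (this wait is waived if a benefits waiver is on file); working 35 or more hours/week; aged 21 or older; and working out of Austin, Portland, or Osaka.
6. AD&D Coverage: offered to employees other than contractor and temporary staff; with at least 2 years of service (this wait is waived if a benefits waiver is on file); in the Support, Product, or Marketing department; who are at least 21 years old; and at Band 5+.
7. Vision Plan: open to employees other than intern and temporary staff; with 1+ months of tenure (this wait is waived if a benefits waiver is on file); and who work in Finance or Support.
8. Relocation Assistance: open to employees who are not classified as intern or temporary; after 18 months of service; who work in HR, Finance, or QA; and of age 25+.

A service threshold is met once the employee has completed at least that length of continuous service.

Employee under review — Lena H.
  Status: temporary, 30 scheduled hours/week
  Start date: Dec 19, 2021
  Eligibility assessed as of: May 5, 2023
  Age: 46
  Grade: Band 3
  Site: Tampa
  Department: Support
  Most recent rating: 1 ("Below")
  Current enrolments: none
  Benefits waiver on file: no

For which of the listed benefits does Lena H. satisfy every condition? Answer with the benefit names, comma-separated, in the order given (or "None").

Service from Dec 19, 2021 to May 5, 2023: 502 days.
Commuter Stipend — status temporary ✗ (requires full-time, part-time, or seasonal) → not eligible.
Fitness Allowance — status temporary ✗ (requires seasonal) → not eligible.
Medical Plan — status temporary ✓; service 502 days ≥ 1 month (≈30 days) ✓; age 46 ≥ 25 ✓ → eligible.
Paid Sabbatical — 30 hrs/wk ≥ 24 ✓; grade Band 3 ≥ Band 2 ✓; site Tampa ✗ (not Pune or Madison) → not eligible.
Life Insurance — no waiver, service 502 days ≥ 30 days ✓; 30 hrs/wk < 35 ✗ → not eligible.
AD&D Coverage — status temporary ✗ (excluded) → not eligible.
Vision Plan — status temporary ✗ (excluded) → not eligible.
Relocation Assistance — status temporary ✗ (excluded) → not eligible.

Medical Plan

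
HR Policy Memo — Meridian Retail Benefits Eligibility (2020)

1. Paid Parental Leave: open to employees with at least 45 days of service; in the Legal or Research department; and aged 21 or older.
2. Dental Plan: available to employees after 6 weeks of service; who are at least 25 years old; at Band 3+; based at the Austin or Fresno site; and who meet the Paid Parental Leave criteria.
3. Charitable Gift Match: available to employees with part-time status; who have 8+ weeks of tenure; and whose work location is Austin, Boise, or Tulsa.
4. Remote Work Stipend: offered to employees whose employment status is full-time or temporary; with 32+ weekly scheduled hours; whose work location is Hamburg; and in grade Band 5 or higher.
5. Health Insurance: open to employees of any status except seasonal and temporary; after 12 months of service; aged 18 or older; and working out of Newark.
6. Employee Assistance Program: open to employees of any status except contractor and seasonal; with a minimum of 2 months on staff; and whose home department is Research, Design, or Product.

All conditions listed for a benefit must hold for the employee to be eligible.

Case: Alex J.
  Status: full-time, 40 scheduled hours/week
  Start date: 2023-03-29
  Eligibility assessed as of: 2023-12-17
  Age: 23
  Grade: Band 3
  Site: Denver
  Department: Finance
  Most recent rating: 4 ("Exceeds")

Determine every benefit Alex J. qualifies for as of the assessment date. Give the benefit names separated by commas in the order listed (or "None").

Service from 2023-03-29 to 2023-12-17: 263 days.
Paid Parental Leave — service 263 days ≥ 45 days ✓; dept Finance ✗ → not eligible.
Dental Plan — service 263 days ≥ 6 weeks (≈42 days) ✓; age 23 < 25 ✗ → not eligible.
Charitable Gift Match — status full-time ✗ (requires part-time) → not eligible.
Remote Work Stipend — status full-time ✓; 40 hrs/wk ≥ 32 ✓; site Denver ✗ (not Hamburg) → not eligible.
Health Insurance — status full-time ✓ (not excluded); service 263 days < 12 months (≈360 days) ✗ → not eligible.
Employee Assistance Program — status full-time ✓ (not excluded); service 263 days ≥ 2 months (≈60 days) ✓; dept Finance ✗ → not eligible.

None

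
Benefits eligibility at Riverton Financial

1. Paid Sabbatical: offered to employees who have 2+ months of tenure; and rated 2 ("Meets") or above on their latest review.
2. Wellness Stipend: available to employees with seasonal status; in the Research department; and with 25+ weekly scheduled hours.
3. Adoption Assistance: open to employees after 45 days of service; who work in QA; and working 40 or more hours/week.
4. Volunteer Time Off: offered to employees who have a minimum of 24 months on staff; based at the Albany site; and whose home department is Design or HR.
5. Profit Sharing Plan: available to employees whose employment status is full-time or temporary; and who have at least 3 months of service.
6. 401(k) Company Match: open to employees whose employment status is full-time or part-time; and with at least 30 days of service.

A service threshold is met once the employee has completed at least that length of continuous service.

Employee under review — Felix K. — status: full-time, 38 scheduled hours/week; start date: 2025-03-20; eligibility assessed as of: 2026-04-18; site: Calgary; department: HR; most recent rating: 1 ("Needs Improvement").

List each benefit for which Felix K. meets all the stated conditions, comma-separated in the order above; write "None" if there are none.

Profit Sharing Plan, 401(k) Company Match

Service from 2025-03-20 to 2026-04-18: 394 days.
Paid Sabbatical — service 394 days ≥ 2 months (≈60 days) ✓; rating 1 < 2 ✗ → not eligible.
Wellness Stipend — status full-time ✗ (requires seasonal) → not eligible.
Adoption Assistance — service 394 days ≥ 45 days ✓; dept HR ✗ → not eligible.
Volunteer Time Off — service 394 days < 24 months (≈720 days) ✗ → not eligible.
Profit Sharing Plan — status full-time ✓; service 394 days ≥ 3 months (≈90 days) ✓ → eligible.
401(k) Company Match — status full-time ✓; service 394 days ≥ 30 days ✓ → eligible.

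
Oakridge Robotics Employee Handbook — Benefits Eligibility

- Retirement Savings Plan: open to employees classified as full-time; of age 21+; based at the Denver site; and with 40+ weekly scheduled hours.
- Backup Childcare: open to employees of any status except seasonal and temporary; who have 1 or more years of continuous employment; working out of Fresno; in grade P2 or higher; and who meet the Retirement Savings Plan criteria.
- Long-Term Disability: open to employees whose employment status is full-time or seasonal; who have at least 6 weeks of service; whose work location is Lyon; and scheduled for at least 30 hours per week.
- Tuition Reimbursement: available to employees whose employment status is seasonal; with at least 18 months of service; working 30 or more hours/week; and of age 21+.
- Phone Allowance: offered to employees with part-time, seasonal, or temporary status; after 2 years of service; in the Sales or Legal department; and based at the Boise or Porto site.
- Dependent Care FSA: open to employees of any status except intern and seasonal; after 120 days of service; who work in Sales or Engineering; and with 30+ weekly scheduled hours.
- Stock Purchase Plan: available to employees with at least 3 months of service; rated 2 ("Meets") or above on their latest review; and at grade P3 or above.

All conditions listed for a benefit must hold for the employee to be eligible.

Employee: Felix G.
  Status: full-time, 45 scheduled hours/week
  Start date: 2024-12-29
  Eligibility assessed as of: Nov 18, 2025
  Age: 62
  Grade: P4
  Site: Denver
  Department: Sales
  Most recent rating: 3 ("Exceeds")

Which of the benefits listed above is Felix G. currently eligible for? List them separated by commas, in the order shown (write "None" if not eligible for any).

Retirement Savings Plan, Dependent Care FSA, Stock Purchase Plan

Service from 2024-12-29 to Nov 18, 2025: 324 days.
Retirement Savings Plan — status full-time ✓; age 62 ≥ 21 ✓; site Denver ✓; 45 hrs/wk ≥ 40 ✓ → eligible.
Backup Childcare — status full-time ✓ (not excluded); service 324 days < 1 year (≈365 days) ✗ → not eligible.
Long-Term Disability — status full-time ✓; service 324 days ≥ 6 weeks (≈42 days) ✓; site Denver ✗ (not Lyon) → not eligible.
Tuition Reimbursement — status full-time ✗ (requires seasonal) → not eligible.
Phone Allowance — status full-time ✗ (requires part-time, seasonal, or temporary) → not eligible.
Dependent Care FSA — status full-time ✓ (not excluded); service 324 days ≥ 120 days ✓; dept Sales ✓; 45 hrs/wk ≥ 30 ✓ → eligible.
Stock Purchase Plan — service 324 days ≥ 3 months (≈90 days) ✓; rating 3 ≥ 2 ✓; grade P4 ≥ P3 ✓ → eligible.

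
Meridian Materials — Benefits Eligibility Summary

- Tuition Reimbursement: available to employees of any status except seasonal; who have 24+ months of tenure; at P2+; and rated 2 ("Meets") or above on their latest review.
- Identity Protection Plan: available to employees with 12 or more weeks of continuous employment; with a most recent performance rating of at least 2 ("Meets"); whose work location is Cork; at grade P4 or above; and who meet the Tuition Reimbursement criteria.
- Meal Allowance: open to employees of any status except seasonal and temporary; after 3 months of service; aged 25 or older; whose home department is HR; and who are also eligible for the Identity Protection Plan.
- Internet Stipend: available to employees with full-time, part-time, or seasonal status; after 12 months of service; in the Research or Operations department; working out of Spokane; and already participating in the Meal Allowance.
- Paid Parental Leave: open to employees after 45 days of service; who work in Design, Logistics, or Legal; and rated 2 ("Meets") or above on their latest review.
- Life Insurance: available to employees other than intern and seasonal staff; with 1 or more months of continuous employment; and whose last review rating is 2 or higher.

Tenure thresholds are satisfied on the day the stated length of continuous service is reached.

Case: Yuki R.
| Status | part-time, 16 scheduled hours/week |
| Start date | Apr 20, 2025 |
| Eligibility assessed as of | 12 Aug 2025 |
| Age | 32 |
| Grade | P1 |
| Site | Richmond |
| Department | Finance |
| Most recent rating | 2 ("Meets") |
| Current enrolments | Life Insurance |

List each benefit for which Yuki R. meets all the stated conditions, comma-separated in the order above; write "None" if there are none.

Life Insurance

Service from Apr 20, 2025 to 12 Aug 2025: 114 days.
Tuition Reimbursement — status part-time ✓ (not excluded); service 114 days < 24 months (≈720 days) ✗ → not eligible.
Identity Protection Plan — service 114 days ≥ 12 weeks (≈84 days) ✓; rating 2 ≥ 2 ✓; site Richmond ✗ (not Cork) → not eligible.
Meal Allowance — status part-time ✓ (not excluded); service 114 days ≥ 3 months (≈90 days) ✓; age 32 ≥ 25 ✓; dept Finance ✗ → not eligible.
Internet Stipend — status part-time ✓; service 114 days < 12 months (≈360 days) ✗ → not eligible.
Paid Parental Leave — service 114 days ≥ 45 days ✓; dept Finance ✗ → not eligible.
Life Insurance — status part-time ✓ (not excluded); service 114 days ≥ 1 month (≈30 days) ✓; rating 2 ≥ 2 ✓ → eligible.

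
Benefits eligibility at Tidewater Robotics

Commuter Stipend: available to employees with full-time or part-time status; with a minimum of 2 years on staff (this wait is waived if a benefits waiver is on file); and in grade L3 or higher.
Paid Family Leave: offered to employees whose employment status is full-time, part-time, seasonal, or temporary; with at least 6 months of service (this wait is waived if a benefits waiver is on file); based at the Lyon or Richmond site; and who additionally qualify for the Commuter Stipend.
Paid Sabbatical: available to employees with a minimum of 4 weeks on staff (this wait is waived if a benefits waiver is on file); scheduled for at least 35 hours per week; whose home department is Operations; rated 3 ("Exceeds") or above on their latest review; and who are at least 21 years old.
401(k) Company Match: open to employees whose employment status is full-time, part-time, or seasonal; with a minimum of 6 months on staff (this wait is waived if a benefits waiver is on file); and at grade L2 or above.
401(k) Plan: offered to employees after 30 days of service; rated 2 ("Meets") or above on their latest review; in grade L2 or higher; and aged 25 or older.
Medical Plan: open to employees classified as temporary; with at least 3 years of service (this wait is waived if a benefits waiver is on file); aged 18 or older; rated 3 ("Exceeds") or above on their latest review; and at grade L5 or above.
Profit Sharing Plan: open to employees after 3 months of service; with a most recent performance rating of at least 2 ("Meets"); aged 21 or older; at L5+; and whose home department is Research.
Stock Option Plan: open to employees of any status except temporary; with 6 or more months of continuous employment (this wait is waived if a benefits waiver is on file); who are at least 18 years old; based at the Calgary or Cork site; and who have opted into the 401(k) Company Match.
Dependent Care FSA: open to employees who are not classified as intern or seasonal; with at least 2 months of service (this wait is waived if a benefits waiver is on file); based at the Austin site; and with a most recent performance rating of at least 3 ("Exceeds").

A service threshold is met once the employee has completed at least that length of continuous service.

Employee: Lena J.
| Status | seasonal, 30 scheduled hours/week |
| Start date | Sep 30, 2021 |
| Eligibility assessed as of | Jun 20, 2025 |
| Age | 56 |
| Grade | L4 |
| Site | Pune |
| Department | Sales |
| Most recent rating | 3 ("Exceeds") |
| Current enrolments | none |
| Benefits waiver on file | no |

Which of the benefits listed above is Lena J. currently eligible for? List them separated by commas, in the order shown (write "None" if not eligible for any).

401(k) Company Match, 401(k) Plan

Service from Sep 30, 2021 to Jun 20, 2025: 1359 days.
Commuter Stipend — status seasonal ✗ (requires full-time or part-time) → not eligible.
Paid Family Leave — status seasonal ✓; no waiver, service 1359 days ≥ 6 months (≈180 days) ✓; site Pune ✗ (not Lyon or Richmond) → not eligible.
Paid Sabbatical — no waiver, service 1359 days ≥ 4 weeks (≈28 days) ✓; 30 hrs/wk < 35 ✗ → not eligible.
401(k) Company Match — status seasonal ✓; no waiver, service 1359 days ≥ 6 months (≈180 days) ✓; grade L4 ≥ L2 ✓ → eligible.
401(k) Plan — service 1359 days ≥ 30 days ✓; rating 3 ≥ 2 ✓; grade L4 ≥ L2 ✓; age 56 ≥ 25 ✓ → eligible.
Medical Plan — status seasonal ✗ (requires temporary) → not eligible.
Profit Sharing Plan — service 1359 days ≥ 3 months (≈90 days) ✓; rating 3 ≥ 2 ✓; age 56 ≥ 21 ✓; grade L4 < L5 ✗ → not eligible.
Stock Option Plan — status seasonal ✓ (not excluded); no waiver, service 1359 days ≥ 6 months (≈180 days) ✓; age 56 ≥ 18 ✓; site Pune ✗ (not Calgary or Cork) → not eligible.
Dependent Care FSA — status seasonal ✗ (excluded) → not eligible.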